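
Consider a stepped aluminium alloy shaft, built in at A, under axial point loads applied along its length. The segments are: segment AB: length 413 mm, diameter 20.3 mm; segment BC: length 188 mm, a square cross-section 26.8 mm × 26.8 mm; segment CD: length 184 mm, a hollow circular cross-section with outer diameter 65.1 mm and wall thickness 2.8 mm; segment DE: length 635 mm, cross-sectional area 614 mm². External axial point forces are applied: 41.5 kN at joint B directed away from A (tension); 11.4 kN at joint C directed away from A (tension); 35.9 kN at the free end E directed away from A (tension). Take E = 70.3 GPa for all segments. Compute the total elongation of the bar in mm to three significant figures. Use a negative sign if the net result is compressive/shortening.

2.49 mm

Internal axial forces (sectioning from the free end, tension +): N_DE = 35.9 kN, N_CD = 35.9 kN, N_BC = 47.3 kN, N_AB = 88.8 kN.
A_AB = 323.7 mm².
A_BC = 718.2 mm².
A_CD = 548 mm².
δ_AB = 88800·413/(323.7·70300) = 1.612 mm
δ_BC = 47300·188/(718.2·70300) = 0.1761 mm
δ_CD = 35900·184/(548·70300) = 0.1715 mm
δ_DE = 35900·635/(614·70300) = 0.5281 mm
δ = Σδ_i = 2.488 mm.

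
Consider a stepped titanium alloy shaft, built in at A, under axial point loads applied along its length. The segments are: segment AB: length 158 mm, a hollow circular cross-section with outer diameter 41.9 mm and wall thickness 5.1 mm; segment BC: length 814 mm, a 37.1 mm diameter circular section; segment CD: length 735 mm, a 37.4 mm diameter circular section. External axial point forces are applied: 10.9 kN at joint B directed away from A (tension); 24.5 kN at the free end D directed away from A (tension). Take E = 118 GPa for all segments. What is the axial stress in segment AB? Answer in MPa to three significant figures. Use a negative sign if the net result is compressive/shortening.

60.0 MPa

Internal axial forces (sectioning from the free end, tension +): N_CD = 24.5 kN, N_BC = 24.5 kN, N_AB = 35.4 kN.
A_AB = 589.6 mm².
σ_AB = N_AB/A_AB = 35400/589.6 = 60.04 MPa.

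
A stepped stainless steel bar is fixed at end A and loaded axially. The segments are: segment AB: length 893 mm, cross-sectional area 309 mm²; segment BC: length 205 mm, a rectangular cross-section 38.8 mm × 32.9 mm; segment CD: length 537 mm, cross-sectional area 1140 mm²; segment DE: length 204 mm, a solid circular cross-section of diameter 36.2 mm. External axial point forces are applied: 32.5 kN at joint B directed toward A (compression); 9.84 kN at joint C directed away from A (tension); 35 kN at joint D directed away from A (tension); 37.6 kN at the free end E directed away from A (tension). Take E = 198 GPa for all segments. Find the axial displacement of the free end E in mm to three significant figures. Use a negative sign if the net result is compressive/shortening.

Internal axial forces (sectioning from the free end, tension +): N_DE = 37.6 kN, N_CD = 72.6 kN, N_BC = 82.44 kN, N_AB = 49.94 kN.
A_BC = 1277 mm².
A_DE = 1029 mm².
δ_AB = 49940·893/(309·198000) = 0.7289 mm
δ_BC = 82440·205/(1277·198000) = 0.06687 mm
δ_CD = 72600·537/(1140·198000) = 0.1727 mm
δ_DE = 37600·204/(1029·198000) = 0.03764 mm
δ = Σδ_i = 1.006 mm.

1.01 mm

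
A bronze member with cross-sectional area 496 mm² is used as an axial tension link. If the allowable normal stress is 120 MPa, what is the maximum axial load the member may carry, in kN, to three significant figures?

59.5 kN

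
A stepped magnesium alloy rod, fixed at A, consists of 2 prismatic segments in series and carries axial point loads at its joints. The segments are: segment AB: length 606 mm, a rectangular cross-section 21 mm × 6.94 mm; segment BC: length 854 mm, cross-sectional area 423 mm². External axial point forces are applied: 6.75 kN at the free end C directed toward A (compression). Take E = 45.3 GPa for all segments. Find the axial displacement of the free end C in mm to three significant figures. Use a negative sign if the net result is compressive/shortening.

Internal axial forces (sectioning from the free end, tension +): N_BC = -6.75 kN, N_AB = -6.75 kN.
A_AB = 145.7 mm².
δ_AB = -6750·606/(145.7·45300) = -0.6196 mm
δ_BC = -6750·854/(423·45300) = -0.3008 mm
δ = Σδ_i = -0.9204 mm.

-0.920 mm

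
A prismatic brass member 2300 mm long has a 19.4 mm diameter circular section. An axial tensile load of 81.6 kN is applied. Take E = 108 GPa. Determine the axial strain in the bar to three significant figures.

0.00256

A = 295.6 mm².
σ = N/A = 276.1 MPa; ε = σ/E = 276.1/108000 = 2.556e-03.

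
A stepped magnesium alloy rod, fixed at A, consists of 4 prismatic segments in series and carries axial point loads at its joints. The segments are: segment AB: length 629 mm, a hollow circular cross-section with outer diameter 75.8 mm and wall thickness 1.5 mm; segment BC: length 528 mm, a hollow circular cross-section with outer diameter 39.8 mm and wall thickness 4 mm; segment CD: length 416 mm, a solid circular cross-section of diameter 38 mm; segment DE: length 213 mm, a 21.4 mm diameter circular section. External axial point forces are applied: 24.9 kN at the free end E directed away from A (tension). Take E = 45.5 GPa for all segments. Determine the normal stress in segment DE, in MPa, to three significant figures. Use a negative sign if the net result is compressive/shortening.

69.2 MPa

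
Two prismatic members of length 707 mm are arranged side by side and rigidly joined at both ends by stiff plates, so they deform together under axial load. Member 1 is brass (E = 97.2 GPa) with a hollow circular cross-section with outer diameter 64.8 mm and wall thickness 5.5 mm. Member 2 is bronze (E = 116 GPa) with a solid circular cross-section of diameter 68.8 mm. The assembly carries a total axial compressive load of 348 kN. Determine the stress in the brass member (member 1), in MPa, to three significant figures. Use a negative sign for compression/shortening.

-63.7 MPa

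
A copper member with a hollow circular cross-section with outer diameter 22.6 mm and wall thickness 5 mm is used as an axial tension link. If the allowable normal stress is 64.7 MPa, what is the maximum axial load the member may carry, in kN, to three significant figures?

A = 276.5 mm².
P_max = σ_allow · A = 64.7 · 276.5 = 17890 N = 17.89 kN.

17.9 kN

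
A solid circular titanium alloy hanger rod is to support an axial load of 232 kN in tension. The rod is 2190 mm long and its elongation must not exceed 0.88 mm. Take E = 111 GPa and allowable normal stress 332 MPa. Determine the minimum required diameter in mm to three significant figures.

Required area A ≥ P/σ_allow = 232000/332 = 698.8 mm².
For a solid circular section, d ≥ √(4A/π) = 29.83 mm.
Elongation limit: A ≥ PL/(Eδ_allow) = 232000·2190/(111000·0.88) = 5201 mm² ⇒ d ≥ 81.38 mm.
The elongation limit governs.

81.4 mm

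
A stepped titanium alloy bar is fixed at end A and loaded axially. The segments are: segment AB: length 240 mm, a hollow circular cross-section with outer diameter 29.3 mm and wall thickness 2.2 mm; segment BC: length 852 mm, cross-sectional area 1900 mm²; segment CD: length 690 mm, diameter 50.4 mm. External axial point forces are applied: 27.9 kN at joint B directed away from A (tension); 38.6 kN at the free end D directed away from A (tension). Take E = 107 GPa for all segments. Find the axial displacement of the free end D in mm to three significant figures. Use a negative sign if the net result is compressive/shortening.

1.08 mm

Internal axial forces (sectioning from the free end, tension +): N_CD = 38.6 kN, N_BC = 38.6 kN, N_AB = 66.5 kN.
A_AB = 187.3 mm².
A_CD = 1995 mm².
δ_AB = 66500·240/(187.3·107000) = 0.7964 mm
δ_BC = 38600·852/(1900·107000) = 0.1618 mm
δ_CD = 38600·690/(1995·107000) = 0.1248 mm
δ = Σδ_i = 1.083 mm.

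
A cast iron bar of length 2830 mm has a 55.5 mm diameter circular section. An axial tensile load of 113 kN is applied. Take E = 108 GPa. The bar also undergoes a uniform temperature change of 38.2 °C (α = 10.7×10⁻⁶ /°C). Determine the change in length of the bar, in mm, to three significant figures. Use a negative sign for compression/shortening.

2.38 mm

A = 2419 mm².
δ_mech = NL/(AE) = 113000·2830/(2419·108000) = 1.224 mm.
δ_thermal = αLΔT = 10.7e-6·2830·38.2 = 1.157 mm.
δ = δ_mech + δ_thermal = 2.381 mm.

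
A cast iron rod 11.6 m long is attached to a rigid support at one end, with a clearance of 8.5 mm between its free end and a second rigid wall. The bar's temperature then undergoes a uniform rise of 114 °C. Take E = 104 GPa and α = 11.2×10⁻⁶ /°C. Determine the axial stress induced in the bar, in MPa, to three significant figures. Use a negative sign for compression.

Free thermal expansion αLΔT = 11.2e-6 · 11600 · 114 = 14.81 mm.
The walls engage after the gap closes; constrained expansion = 14.81 − 8.5 = 6.311 mm.
The walls impose strain ε = −(6.311)/11600 = -5.4404e-04; σ = Eε = 104000 · -5.4404e-04 = -56.58 MPa.

-56.6 MPa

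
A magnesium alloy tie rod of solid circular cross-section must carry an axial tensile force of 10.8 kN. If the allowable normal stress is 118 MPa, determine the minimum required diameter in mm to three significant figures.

10.8 mm

Required area A ≥ P/σ_allow = 10800/118 = 91.53 mm².
For a solid circular section, d ≥ √(4A/π) = 10.8 mm.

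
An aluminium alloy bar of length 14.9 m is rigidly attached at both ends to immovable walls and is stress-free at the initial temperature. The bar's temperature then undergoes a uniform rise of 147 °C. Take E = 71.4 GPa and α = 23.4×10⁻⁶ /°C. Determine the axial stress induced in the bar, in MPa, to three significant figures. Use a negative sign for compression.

-246 MPa

Free thermal expansion αLΔT = 23.4e-6 · 14900 · 147 = 51.25 mm.
The walls impose strain ε = −(51.25)/14900 = -3.4398e-03; σ = Eε = 71400 · -3.4398e-03 = -245.6 MPa.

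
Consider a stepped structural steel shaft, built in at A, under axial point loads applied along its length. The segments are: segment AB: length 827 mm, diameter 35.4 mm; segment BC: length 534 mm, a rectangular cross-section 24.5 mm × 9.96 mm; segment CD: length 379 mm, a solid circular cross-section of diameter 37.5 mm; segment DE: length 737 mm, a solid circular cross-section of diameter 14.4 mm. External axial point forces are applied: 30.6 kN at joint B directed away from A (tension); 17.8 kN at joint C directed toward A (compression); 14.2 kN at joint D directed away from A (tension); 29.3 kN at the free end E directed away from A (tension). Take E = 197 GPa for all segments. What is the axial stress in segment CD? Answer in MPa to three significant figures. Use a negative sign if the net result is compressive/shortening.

Internal axial forces (sectioning from the free end, tension +): N_DE = 29.3 kN, N_CD = 43.5 kN, N_BC = 25.7 kN, N_AB = 56.3 kN.
A_CD = 1104 mm².
σ_CD = N_CD/A_CD = 43500/1104 = 39.39 MPa.

39.4 MPa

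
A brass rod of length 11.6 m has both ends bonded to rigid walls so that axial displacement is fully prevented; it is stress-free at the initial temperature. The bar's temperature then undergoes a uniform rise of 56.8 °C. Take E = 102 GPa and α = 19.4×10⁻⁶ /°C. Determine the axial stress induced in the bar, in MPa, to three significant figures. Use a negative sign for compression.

Free thermal expansion αLΔT = 19.4e-6 · 11600 · 56.8 = 12.78 mm.
The walls impose strain ε = −(12.78)/11600 = -1.1019e-03; σ = Eε = 102000 · -1.1019e-03 = -112.4 MPa.

-112 MPa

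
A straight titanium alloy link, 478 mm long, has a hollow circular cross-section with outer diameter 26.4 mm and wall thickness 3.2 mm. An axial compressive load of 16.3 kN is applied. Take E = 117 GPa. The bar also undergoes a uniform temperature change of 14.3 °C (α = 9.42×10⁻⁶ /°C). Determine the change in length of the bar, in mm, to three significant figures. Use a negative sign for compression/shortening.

-0.221 mm

A = 233.2 mm².
δ_mech = NL/(AE) = -16300·478/(233.2·117000) = -0.2855 mm.
δ_thermal = αLΔT = 9.42e-6·478·14.3 = 0.06439 mm.
δ = δ_mech + δ_thermal = -0.2211 mm.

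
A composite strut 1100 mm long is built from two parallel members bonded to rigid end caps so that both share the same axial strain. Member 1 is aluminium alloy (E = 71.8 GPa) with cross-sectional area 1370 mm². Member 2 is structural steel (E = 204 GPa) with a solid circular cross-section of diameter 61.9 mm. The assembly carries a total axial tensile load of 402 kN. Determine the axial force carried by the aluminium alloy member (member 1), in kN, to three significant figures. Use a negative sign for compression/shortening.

A_2 = 3009 mm².
Equal strain + equilibrium ⇒ each member carries load in proportion to AE: A₁E₁ = 98370000 N, A₂E₂ = 613900000 N, ΣAE = 712300000 N.
F₁ = P·A₁E₁/ΣAE = 402000·98370000/712300000 = 55520 N.

55.5 kN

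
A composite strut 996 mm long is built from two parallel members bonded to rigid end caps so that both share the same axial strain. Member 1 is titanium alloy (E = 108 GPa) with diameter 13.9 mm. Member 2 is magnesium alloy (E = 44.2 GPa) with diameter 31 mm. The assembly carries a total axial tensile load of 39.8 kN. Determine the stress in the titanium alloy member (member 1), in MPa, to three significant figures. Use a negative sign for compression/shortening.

86.4 MPa

A_1 = 151.7 mm².
A_2 = 754.8 mm².
Equal strain + equilibrium ⇒ each member carries load in proportion to AE: A₁E₁ = 16390000 N, A₂E₂ = 33360000 N, ΣAE = 49750000 N.
σ₁ = P·E₁/ΣAE = 39800·108000/49750000 = 86.4 MPa.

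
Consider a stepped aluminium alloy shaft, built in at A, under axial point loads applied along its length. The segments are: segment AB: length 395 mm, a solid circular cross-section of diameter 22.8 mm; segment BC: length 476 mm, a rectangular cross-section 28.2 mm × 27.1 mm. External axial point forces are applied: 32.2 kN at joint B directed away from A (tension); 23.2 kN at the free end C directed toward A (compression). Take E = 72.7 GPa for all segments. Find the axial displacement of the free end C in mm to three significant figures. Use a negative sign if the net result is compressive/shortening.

-0.0790 mm

Internal axial forces (sectioning from the free end, tension +): N_BC = -23.2 kN, N_AB = 9 kN.
A_AB = 408.3 mm².
A_BC = 764.2 mm².
δ_AB = 9000·395/(408.3·72700) = 0.1198 mm
δ_BC = -23200·476/(764.2·72700) = -0.1988 mm
δ = Σδ_i = -0.079 mm.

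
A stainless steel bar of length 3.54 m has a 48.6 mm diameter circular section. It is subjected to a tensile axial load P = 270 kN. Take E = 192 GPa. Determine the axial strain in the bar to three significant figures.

A = 1855 mm².
σ = N/A = 145.5 MPa; ε = σ/E = 145.5/192000 = 7.581e-04.

7.58e-04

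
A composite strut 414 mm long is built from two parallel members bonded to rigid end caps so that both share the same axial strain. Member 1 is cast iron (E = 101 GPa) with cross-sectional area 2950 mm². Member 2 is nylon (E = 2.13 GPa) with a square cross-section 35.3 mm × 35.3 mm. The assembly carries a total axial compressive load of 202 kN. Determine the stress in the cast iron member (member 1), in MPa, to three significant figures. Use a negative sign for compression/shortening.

A_2 = 1246 mm².
Equal strain + equilibrium ⇒ each member carries load in proportion to AE: A₁E₁ = 298000000 N, A₂E₂ = 2654000 N, ΣAE = 300600000 N.
σ₁ = P·E₁/ΣAE = -202000·101000/300600000 = -67.87 MPa.

-67.9 MPa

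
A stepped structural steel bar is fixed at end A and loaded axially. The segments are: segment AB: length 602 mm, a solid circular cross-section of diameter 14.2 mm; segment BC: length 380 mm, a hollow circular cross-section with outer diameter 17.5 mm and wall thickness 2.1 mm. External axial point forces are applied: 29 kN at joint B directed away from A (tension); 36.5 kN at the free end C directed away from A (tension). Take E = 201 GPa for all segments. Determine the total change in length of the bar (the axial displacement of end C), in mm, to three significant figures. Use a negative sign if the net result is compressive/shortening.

1.92 mm

Internal axial forces (sectioning from the free end, tension +): N_BC = 36.5 kN, N_AB = 65.5 kN.
A_AB = 158.4 mm².
A_BC = 101.6 mm².
δ_AB = 65500·602/(158.4·201000) = 1.239 mm
δ_BC = 36500·380/(101.6·201000) = 0.6792 mm
δ = Σδ_i = 1.918 mm.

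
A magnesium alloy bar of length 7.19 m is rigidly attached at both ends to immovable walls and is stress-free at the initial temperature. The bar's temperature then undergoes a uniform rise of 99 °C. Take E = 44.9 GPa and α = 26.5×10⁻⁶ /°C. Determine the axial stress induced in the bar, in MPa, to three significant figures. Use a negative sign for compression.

Free thermal expansion αLΔT = 26.5e-6 · 7190 · 99 = 18.86 mm.
The walls impose strain ε = −(18.86)/7190 = -2.6235e-03; σ = Eε = 44900 · -2.6235e-03 = -117.8 MPa.

-118 MPa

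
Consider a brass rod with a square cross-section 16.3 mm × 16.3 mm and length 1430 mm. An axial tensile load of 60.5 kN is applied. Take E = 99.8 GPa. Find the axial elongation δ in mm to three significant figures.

3.26 mm

A = 265.7 mm².
δ_mech = NL/(AE) = 60500·1430/(265.7·99800) = 3.263 mm.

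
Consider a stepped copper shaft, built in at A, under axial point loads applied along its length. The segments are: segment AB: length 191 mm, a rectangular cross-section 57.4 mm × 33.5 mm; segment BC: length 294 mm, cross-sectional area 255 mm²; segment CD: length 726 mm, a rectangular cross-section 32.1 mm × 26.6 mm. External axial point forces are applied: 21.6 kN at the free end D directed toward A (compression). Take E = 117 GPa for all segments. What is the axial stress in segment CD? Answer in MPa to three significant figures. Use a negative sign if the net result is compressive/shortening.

Internal axial forces (sectioning from the free end, tension +): N_CD = -21.6 kN, N_BC = -21.6 kN, N_AB = -21.6 kN.
A_CD = 853.9 mm².
σ_CD = N_CD/A_CD = -21600/853.9 = -25.3 MPa.

-25.3 MPa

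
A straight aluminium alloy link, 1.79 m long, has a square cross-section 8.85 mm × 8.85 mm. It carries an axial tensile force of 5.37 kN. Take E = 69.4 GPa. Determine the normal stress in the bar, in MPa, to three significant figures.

68.6 MPa

A = 78.32 mm².
σ = N/A = 5370/78.32 = 68.56 MPa.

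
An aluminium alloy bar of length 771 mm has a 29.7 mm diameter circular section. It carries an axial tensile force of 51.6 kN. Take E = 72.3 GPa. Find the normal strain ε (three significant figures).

0.00103

A = 692.8 mm².
σ = N/A = 74.48 MPa; ε = σ/E = 74.48/72300 = 1.030e-03.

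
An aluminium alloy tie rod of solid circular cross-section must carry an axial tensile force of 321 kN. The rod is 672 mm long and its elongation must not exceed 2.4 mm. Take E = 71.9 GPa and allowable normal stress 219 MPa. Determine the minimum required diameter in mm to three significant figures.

Required area A ≥ P/σ_allow = 321000/219 = 1466 mm².
For a solid circular section, d ≥ √(4A/π) = 43.2 mm.
Elongation limit: A ≥ PL/(Eδ_allow) = 321000·672/(71900·2.4) = 1250 mm² ⇒ d ≥ 39.9 mm.
The stress limit governs.

43.2 mm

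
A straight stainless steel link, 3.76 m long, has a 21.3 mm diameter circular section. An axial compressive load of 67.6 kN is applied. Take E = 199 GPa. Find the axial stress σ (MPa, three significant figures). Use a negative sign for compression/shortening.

-190 MPa

A = 356.3 mm².
σ = N/A = -67600/356.3 = -189.7 MPa.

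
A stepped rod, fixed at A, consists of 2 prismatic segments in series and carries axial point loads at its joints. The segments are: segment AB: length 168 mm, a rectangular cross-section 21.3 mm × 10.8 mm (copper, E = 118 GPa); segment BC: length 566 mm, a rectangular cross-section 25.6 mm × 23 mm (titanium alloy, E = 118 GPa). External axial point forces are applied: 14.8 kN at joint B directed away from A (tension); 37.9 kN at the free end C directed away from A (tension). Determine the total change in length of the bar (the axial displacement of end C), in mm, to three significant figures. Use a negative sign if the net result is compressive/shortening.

0.635 mm

Internal axial forces (sectioning from the free end, tension +): N_BC = 37.9 kN, N_AB = 52.7 kN.
A_AB = 230 mm².
A_BC = 588.8 mm².
δ_AB = 52700·168/(230·118000) = 0.3262 mm
δ_BC = 37900·566/(588.8·118000) = 0.3087 mm
δ = Σδ_i = 0.6349 mm.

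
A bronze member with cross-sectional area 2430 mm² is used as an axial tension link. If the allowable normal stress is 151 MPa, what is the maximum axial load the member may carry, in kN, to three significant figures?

367 kN

P_max = σ_allow · A = 151 · 2430 = 366900 N = 366.9 kN.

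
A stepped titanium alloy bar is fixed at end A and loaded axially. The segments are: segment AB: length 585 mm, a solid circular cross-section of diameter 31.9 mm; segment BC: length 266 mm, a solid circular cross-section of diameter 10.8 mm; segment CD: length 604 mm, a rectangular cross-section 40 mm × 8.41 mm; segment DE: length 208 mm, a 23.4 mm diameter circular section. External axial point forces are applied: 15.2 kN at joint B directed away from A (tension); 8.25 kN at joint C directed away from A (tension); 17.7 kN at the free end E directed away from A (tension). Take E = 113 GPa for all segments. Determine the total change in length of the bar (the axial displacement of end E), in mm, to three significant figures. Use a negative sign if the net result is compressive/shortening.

1.29 mm

Internal axial forces (sectioning from the free end, tension +): N_DE = 17.7 kN, N_CD = 17.7 kN, N_BC = 25.95 kN, N_AB = 41.15 kN.
A_AB = 799.2 mm².
A_BC = 91.61 mm².
A_CD = 336.4 mm².
A_DE = 430.1 mm².
δ_AB = 41150·585/(799.2·113000) = 0.2665 mm
δ_BC = 25950·266/(91.61·113000) = 0.6668 mm
δ_CD = 17700·604/(336.4·113000) = 0.2812 mm
δ_DE = 17700·208/(430.1·113000) = 0.07576 mm
δ = Σδ_i = 1.29 mm.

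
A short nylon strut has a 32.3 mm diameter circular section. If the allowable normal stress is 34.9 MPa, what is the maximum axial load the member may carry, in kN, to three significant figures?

28.6 kN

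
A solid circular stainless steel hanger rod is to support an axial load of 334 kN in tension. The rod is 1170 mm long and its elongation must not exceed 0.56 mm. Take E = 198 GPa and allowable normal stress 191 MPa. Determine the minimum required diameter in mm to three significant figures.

67.0 mm

Required area A ≥ P/σ_allow = 334000/191 = 1749 mm².
For a solid circular section, d ≥ √(4A/π) = 47.19 mm.
Elongation limit: A ≥ PL/(Eδ_allow) = 334000·1170/(198000·0.56) = 3524 mm² ⇒ d ≥ 66.99 mm.
The elongation limit governs.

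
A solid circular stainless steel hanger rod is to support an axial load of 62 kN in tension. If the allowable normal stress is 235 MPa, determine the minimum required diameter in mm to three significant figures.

Required area A ≥ P/σ_allow = 62000/235 = 263.8 mm².
For a solid circular section, d ≥ √(4A/π) = 18.33 mm.

18.3 mm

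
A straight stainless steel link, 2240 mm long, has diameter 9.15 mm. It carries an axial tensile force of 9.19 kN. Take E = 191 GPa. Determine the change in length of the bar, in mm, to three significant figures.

1.64 mm

A = 65.76 mm².
δ_mech = NL/(AE) = 9190·2240/(65.76·191000) = 1.639 mm.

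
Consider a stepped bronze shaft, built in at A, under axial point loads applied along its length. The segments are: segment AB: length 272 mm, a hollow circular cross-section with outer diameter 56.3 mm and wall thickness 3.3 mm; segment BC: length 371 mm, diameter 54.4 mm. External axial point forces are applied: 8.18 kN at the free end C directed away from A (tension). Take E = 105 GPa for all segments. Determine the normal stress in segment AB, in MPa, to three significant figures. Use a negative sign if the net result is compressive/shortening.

Internal axial forces (sectioning from the free end, tension +): N_BC = 8.18 kN, N_AB = 8.18 kN.
A_AB = 549.5 mm².
σ_AB = N_AB/A_AB = 8180/549.5 = 14.89 MPa.

14.9 MPa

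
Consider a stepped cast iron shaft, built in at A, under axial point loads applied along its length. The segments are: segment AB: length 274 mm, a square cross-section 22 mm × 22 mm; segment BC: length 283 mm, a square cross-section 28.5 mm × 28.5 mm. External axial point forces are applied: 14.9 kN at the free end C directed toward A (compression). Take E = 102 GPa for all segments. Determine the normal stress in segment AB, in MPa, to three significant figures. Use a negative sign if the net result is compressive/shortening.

-30.8 MPa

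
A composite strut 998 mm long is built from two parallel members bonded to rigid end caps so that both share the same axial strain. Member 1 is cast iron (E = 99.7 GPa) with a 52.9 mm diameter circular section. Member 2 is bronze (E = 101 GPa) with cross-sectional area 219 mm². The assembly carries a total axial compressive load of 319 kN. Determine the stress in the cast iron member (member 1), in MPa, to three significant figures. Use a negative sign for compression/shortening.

A_1 = 2198 mm².
Equal strain + equilibrium ⇒ each member carries load in proportion to AE: A₁E₁ = 219100000 N, A₂E₂ = 22120000 N, ΣAE = 241200000 N.
σ₁ = P·E₁/ΣAE = -319000·99700/241200000 = -131.8 MPa.

-132 MPa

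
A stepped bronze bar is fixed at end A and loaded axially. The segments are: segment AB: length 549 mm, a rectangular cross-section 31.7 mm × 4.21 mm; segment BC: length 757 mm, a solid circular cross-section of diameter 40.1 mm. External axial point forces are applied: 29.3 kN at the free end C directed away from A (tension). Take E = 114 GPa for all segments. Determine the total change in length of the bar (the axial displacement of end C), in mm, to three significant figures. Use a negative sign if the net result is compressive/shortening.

1.21 mm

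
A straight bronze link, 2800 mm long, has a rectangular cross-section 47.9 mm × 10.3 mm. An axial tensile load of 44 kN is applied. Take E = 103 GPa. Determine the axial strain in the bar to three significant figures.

A = 493.4 mm².
σ = N/A = 89.18 MPa; ε = σ/E = 89.18/103000 = 8.659e-04.

8.66e-04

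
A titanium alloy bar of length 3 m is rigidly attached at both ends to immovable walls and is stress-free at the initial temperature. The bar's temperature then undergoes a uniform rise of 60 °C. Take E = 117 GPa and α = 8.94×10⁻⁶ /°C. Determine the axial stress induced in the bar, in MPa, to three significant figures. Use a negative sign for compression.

-62.8 MPa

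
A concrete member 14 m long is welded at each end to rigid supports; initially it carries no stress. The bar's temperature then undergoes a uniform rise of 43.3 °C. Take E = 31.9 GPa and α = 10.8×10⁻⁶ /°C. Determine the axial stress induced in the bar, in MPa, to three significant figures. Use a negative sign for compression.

-14.9 MPa

Free thermal expansion αLΔT = 10.8e-6 · 14000 · 43.3 = 6.547 mm.
The walls impose strain ε = −(6.547)/14000 = -4.6764e-04; σ = Eε = 31900 · -4.6764e-04 = -14.92 MPa.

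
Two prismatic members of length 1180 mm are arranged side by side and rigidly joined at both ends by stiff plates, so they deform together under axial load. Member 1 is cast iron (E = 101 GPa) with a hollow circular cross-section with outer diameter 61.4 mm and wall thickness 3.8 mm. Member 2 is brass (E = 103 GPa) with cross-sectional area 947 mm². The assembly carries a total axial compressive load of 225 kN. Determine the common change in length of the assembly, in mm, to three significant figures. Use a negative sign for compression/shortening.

A_1 = 687.6 mm².
Equal strain + equilibrium ⇒ each member carries load in proportion to AE: A₁E₁ = 69450000 N, A₂E₂ = 97540000 N, ΣAE = 167000000 N.
δ = PL/ΣAE = -225000·1180/167000000 = -1.59 mm.

-1.59 mm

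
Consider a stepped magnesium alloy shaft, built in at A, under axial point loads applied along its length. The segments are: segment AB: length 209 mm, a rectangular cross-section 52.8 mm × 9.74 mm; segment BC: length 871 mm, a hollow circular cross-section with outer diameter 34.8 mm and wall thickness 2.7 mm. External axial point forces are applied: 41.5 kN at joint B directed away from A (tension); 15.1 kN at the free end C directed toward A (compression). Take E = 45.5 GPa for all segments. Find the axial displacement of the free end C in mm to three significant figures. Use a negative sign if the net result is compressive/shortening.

-0.826 mm

Internal axial forces (sectioning from the free end, tension +): N_BC = -15.1 kN, N_AB = 26.4 kN.
A_AB = 514.3 mm².
A_BC = 272.3 mm².
δ_AB = 26400·209/(514.3·45500) = 0.2358 mm
δ_BC = -15100·871/(272.3·45500) = -1.062 mm
δ = Σδ_i = -0.8258 mm.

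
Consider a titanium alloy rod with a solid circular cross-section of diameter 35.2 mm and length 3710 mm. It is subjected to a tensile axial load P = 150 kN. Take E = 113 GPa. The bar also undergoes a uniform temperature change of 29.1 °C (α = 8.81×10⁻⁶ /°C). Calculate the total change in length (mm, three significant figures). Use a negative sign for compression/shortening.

6.01 mm

A = 973.1 mm².
δ_mech = NL/(AE) = 150000·3710/(973.1·113000) = 5.061 mm.
δ_thermal = αLΔT = 8.81e-6·3710·29.1 = 0.9511 mm.
δ = δ_mech + δ_thermal = 6.012 mm.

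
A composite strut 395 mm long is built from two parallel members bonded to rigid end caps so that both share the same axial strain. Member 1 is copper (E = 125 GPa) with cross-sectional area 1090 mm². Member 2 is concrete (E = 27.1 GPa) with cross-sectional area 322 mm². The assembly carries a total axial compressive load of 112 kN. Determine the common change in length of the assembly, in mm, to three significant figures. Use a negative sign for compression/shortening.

Equal strain + equilibrium ⇒ each member carries load in proportion to AE: A₁E₁ = 136200000 N, A₂E₂ = 8726000 N, ΣAE = 145000000 N.
δ = PL/ΣAE = -112000·395/145000000 = -0.3052 mm.

-0.305 mm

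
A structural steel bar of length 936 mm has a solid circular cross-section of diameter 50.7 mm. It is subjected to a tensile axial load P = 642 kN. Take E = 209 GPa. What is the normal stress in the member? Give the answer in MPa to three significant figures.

318 MPa

A = 2019 mm².
σ = N/A = 642000/2019 = 318 MPa.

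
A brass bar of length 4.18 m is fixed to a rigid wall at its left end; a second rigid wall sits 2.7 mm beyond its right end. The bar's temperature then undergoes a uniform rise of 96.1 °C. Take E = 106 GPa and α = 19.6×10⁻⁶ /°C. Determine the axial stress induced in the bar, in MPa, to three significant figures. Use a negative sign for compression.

-131 MPa

Free thermal expansion αLΔT = 19.6e-6 · 4180 · 96.1 = 7.873 mm.
The walls engage after the gap closes; constrained expansion = 7.873 − 2.7 = 5.173 mm.
The walls impose strain ε = −(5.173)/4180 = -1.2376e-03; σ = Eε = 106000 · -1.2376e-03 = -131.2 MPa.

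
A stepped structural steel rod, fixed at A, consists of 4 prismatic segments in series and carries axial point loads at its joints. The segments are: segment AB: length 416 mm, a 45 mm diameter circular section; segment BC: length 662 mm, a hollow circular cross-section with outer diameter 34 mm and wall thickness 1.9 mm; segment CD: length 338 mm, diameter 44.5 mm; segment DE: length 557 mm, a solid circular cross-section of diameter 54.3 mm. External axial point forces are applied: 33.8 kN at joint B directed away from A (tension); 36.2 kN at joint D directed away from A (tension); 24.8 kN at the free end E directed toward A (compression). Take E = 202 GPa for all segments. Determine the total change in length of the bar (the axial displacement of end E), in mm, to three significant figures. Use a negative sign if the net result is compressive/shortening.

Internal axial forces (sectioning from the free end, tension +): N_DE = -24.8 kN, N_CD = 11.4 kN, N_BC = 11.4 kN, N_AB = 45.2 kN.
A_AB = 1590 mm².
A_BC = 191.6 mm².
A_CD = 1555 mm².
A_DE = 2316 mm².
δ_AB = 45200·416/(1590·202000) = 0.05853 mm
δ_BC = 11400·662/(191.6·202000) = 0.195 mm
δ_CD = 11400·338/(1555·202000) = 0.01226 mm
δ_DE = -24800·557/(2316·202000) = -0.02953 mm
δ = Σδ_i = 0.2362 mm.

0.236 mm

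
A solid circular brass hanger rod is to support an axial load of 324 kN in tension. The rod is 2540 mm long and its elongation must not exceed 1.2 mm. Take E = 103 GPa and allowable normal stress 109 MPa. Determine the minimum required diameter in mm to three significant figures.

92.1 mm

Required area A ≥ P/σ_allow = 324000/109 = 2972 mm².
For a solid circular section, d ≥ √(4A/π) = 61.52 mm.
Elongation limit: A ≥ PL/(Eδ_allow) = 324000·2540/(103000·1.2) = 6658 mm² ⇒ d ≥ 92.07 mm.
The elongation limit governs.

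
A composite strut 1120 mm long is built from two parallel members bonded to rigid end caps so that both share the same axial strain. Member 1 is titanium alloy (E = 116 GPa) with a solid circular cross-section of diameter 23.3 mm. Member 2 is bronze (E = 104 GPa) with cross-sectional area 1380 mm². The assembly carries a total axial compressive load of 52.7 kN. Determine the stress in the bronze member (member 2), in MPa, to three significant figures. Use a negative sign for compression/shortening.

-28.4 MPa

A_1 = 426.4 mm².
Equal strain + equilibrium ⇒ each member carries load in proportion to AE: A₁E₁ = 49460000 N, A₂E₂ = 143500000 N, ΣAE = 193000000 N.
σ₂ = P·E₂/ΣAE = -52700·104000/193000000 = -28.4 MPa.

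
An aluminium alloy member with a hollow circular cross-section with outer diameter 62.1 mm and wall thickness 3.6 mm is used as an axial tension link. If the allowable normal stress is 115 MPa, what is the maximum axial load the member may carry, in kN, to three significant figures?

A = 661.6 mm².
P_max = σ_allow · A = 115 · 661.6 = 76090 N = 76.09 kN.

76.1 kN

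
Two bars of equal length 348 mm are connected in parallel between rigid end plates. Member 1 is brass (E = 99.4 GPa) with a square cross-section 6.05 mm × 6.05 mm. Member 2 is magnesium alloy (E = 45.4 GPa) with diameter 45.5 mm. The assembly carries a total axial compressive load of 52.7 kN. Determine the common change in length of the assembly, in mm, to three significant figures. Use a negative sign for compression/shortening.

A_1 = 36.6 mm².
A_2 = 1626 mm².
Equal strain + equilibrium ⇒ each member carries load in proportion to AE: A₁E₁ = 3638000 N, A₂E₂ = 73820000 N, ΣAE = 77460000 N.
δ = PL/ΣAE = -52700·348/77460000 = -0.2368 mm.

-0.237 mm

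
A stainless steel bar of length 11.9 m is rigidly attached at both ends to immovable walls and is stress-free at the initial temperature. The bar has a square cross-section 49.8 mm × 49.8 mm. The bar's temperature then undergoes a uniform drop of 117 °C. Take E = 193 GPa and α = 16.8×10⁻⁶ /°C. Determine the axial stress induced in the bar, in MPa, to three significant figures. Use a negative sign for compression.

379 MPa

Free thermal expansion αLΔT = 16.8e-6 · 11900 · -117 = -23.39 mm.
The walls impose strain ε = −(-23.39)/11900 = 1.9656e-03; σ = Eε = 193000 · 1.9656e-03 = 379.4 MPa.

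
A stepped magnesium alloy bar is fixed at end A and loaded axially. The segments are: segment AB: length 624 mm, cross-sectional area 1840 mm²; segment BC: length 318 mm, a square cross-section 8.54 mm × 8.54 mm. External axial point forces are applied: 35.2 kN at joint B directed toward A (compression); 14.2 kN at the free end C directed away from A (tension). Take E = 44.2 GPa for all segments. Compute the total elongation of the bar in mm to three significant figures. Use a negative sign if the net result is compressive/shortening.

1.24 mm

Internal axial forces (sectioning from the free end, tension +): N_BC = 14.2 kN, N_AB = -21 kN.
A_BC = 72.93 mm².
δ_AB = -21000·624/(1840·44200) = -0.1611 mm
δ_BC = 14200·318/(72.93·44200) = 1.401 mm
δ = Σδ_i = 1.24 mm.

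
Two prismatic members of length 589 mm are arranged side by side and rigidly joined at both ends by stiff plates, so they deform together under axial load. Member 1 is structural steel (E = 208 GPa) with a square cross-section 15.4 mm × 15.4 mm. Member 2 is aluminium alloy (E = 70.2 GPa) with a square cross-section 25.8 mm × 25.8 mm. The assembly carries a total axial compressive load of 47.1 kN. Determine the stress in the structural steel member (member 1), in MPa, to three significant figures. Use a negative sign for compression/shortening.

A_1 = 237.2 mm².
A_2 = 665.6 mm².
Equal strain + equilibrium ⇒ each member carries load in proportion to AE: A₁E₁ = 49330000 N, A₂E₂ = 46730000 N, ΣAE = 96060000 N.
σ₁ = P·E₁/ΣAE = -47100·208000/96060000 = -102 MPa.

-102 MPa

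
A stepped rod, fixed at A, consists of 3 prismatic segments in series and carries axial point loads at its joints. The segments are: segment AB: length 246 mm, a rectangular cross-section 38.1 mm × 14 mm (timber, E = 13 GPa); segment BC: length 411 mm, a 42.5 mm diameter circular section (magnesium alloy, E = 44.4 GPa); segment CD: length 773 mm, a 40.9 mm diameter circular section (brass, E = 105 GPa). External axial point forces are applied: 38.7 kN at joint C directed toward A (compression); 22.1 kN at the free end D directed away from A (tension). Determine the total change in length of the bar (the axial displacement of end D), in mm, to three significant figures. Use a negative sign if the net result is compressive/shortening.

-0.573 mm

Internal axial forces (sectioning from the free end, tension +): N_CD = 22.1 kN, N_BC = -16.6 kN, N_AB = -16.6 kN.
A_AB = 533.4 mm².
A_BC = 1419 mm².
A_CD = 1314 mm².
δ_AB = -16600·246/(533.4·13000) = -0.5889 mm
δ_BC = -16600·411/(1419·44400) = -0.1083 mm
δ_CD = 22100·773/(1314·105000) = 0.1238 mm
δ = Σδ_i = -0.5734 mm.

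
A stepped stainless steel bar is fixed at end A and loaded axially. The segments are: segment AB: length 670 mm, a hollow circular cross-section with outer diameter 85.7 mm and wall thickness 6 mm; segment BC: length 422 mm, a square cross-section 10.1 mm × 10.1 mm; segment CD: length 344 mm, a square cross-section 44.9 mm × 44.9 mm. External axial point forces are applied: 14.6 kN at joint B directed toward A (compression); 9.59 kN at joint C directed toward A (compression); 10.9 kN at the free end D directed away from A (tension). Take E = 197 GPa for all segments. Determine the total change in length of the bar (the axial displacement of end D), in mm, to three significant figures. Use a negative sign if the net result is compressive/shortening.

0.00686 mm

Internal axial forces (sectioning from the free end, tension +): N_CD = 10.9 kN, N_BC = 1.31 kN, N_AB = -13.29 kN.
A_AB = 1502 mm².
A_BC = 102 mm².
A_CD = 2016 mm².
δ_AB = -13290·670/(1502·197000) = -0.03009 mm
δ_BC = 1310·422/(102·197000) = 0.02751 mm
δ_CD = 10900·344/(2016·197000) = 0.009441 mm
δ = Σδ_i = 0.006864 mm.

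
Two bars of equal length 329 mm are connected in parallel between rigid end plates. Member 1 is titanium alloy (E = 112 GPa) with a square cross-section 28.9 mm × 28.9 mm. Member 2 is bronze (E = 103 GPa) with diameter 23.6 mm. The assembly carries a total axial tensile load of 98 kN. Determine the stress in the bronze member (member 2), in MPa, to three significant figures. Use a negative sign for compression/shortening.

A_1 = 835.2 mm².
A_2 = 437.4 mm².
Equal strain + equilibrium ⇒ each member carries load in proportion to AE: A₁E₁ = 93540000 N, A₂E₂ = 45060000 N, ΣAE = 138600000 N.
σ₂ = P·E₂/ΣAE = 98000·103000/138600000 = 72.83 MPa.

72.8 MPa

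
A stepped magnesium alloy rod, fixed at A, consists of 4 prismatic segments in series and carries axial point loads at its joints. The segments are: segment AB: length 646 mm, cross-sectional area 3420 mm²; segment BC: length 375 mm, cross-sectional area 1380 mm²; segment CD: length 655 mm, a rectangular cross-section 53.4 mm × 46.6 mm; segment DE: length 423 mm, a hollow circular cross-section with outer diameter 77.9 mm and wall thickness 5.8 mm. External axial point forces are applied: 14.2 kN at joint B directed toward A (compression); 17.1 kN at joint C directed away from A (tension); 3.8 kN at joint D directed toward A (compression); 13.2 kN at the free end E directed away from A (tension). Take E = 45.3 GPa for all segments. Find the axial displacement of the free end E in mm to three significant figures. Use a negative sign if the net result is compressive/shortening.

0.359 mm

Internal axial forces (sectioning from the free end, tension +): N_DE = 13.2 kN, N_CD = 9.4 kN, N_BC = 26.5 kN, N_AB = 12.3 kN.
A_CD = 2488 mm².
A_DE = 1314 mm².
δ_AB = 12300·646/(3420·45300) = 0.05129 mm
δ_BC = 26500·375/(1380·45300) = 0.159 mm
δ_CD = 9400·655/(2488·45300) = 0.05462 mm
δ_DE = 13200·423/(1314·45300) = 0.09382 mm
δ = Σδ_i = 0.3587 mm.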